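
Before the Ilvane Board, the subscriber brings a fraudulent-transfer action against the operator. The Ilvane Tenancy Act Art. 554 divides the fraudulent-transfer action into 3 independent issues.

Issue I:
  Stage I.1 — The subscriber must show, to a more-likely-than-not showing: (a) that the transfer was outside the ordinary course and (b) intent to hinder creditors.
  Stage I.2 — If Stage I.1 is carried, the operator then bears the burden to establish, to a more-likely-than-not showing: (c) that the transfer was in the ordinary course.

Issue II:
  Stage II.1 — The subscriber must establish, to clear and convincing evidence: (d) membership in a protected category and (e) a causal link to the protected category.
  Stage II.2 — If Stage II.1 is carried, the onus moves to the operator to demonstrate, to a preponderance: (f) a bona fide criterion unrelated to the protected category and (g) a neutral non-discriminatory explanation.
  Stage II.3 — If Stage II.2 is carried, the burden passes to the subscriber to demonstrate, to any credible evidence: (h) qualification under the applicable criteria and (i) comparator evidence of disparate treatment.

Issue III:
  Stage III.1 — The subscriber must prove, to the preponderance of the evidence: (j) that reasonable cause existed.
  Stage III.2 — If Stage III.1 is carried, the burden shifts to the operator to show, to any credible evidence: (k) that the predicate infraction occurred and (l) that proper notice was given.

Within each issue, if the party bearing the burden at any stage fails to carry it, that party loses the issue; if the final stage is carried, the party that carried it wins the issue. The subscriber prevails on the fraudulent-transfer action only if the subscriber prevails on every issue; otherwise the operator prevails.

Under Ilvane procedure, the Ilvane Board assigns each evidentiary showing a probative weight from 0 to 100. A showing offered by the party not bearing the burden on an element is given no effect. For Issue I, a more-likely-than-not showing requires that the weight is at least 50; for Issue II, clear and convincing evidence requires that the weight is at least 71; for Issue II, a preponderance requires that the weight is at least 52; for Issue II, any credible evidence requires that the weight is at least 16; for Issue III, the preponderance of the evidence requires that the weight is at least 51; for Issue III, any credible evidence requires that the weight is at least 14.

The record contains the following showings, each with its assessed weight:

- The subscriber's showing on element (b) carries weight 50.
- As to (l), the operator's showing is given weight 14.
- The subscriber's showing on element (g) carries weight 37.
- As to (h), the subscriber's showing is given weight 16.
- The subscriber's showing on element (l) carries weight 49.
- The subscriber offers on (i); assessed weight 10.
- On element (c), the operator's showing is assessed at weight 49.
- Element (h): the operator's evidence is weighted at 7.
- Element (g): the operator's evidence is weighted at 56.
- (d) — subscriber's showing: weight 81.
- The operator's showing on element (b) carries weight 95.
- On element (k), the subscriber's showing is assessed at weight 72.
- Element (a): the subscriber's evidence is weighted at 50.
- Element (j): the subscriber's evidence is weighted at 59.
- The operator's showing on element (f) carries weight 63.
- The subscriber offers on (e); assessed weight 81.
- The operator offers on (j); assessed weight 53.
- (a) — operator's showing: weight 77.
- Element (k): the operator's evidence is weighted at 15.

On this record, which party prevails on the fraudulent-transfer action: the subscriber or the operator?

— Issue I —
Stage I.1 — burden on subscriber; standard: a more-likely-than-not showing (weight is at least 50).
    (a): 50 (operator's 77 disregarded) ≥ 50 [met]
    (b): 50 (operator's 95 disregarded) ≥ 50 [met]
  The subscriber carries Stage I.1; the operator now bears the burden.
Stage I.2 — burden on operator; standard: a more-likely-than-not showing (weight is at least 50).
    (c): 49 < 50 [not met]
  Stage I.2 not carried; the operator fails its burden.
The subscriber prevails on this issue.
— Issue II —
Stage II.1 — burden on subscriber; standard: clear and convincing evidence (weight is at least 71).
    (d): 81 ≥ 71 [met]
    (e): 81 ≥ 71 [met]
  The subscriber carries Stage II.1; the operator now bears the burden.
Stage II.2 — burden on operator; standard: a preponderance (weight is at least 52).
    (f): 63 ≥ 52 [met]
    (g): 56 (subscriber's 37 disregarded) ≥ 52 [met]
  Stage II.2 is satisfied; the onus moves to the subscriber.
Stage II.3 — burden on subscriber; standard: any credible evidence (weight is at least 16).
    (h): 16 (operator's 7 disregarded) ≥ 16 [met]
    (i): 10 < 16 [not met]
  The subscriber does not carry Stage II.3.
So the operator prevails on this issue.
— Issue III —
Stage III.1 (subscriber, the preponderance of the evidence, weight is at least 51): (j) 59 (operator's 53 disregarded) ≥ 51 — meets.
  The subscriber carries Stage III.1; the operator now bears the burden.
Stage III.2 (operator, any credible evidence, weight is at least 14): (k) 15 (subscriber's 72 disregarded) ≥ 14 — meets; (l) 14 (subscriber's 49 disregarded) ≥ 14 — meets.
  The operator carries the last stage.
With every stage satisfied, the operator prevails on this issue.
Per-issue: Issue I → subscriber; Issue II → operator; Issue III → operator. The subscriber must prevail on every issue; overall, the operator prevails.

operator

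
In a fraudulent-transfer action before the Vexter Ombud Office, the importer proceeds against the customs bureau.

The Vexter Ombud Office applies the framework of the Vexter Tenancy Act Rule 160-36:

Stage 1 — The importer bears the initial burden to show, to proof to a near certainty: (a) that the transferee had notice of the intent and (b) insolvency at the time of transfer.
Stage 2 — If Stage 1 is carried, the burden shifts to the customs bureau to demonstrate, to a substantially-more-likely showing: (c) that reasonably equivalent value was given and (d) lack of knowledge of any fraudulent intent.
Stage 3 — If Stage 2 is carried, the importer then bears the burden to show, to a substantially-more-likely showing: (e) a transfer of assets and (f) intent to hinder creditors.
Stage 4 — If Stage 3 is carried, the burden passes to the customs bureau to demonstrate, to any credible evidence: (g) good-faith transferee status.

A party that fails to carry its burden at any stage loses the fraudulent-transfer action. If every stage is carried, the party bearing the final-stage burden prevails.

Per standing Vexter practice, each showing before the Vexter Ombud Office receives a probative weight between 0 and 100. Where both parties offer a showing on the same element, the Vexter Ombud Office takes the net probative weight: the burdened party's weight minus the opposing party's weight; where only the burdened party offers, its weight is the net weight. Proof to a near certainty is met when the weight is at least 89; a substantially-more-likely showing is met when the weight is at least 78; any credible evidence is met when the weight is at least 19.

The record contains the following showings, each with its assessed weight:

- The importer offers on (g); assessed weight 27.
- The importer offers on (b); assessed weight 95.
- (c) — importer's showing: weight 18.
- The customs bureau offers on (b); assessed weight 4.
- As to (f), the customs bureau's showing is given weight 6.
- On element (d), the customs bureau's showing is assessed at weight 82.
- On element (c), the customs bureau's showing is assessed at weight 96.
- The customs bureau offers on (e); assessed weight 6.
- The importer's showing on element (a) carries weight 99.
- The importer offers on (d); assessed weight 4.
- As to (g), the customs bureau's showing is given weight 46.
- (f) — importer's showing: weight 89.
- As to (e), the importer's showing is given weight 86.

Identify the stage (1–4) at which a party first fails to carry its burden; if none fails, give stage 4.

Stage 1 (importer, proof to a near certainty, weight is at least 89): (a) 99 ≥ 89 — meets; (b) net 95−4=91 ≥ 89 — meets.
  All elements met. The burden passes to the customs bureau.
Stage 2 (customs bureau, a substantially-more-likely showing, weight is at least 78): (c) net 96−18=78 ≥ 78 — meets; (d) net 82−4=78 ≥ 78 — meets.
  All elements met. The burden passes to the importer.
Stage 3 (importer, a substantially-more-likely showing, weight is at least 78): (e) net 86−6=80 ≥ 78 — meets; (f) net 89−6=83 ≥ 78 — meets.
  The importer carries Stage 3; the customs bureau now bears the burden.
Stage 4 (customs bureau, any credible evidence, weight is at least 19): (g) net 46−27=19 ≥ 19 — meets.
  All elements met at the final stage.
Every stage carried; the customs bureau prevails.

stage 4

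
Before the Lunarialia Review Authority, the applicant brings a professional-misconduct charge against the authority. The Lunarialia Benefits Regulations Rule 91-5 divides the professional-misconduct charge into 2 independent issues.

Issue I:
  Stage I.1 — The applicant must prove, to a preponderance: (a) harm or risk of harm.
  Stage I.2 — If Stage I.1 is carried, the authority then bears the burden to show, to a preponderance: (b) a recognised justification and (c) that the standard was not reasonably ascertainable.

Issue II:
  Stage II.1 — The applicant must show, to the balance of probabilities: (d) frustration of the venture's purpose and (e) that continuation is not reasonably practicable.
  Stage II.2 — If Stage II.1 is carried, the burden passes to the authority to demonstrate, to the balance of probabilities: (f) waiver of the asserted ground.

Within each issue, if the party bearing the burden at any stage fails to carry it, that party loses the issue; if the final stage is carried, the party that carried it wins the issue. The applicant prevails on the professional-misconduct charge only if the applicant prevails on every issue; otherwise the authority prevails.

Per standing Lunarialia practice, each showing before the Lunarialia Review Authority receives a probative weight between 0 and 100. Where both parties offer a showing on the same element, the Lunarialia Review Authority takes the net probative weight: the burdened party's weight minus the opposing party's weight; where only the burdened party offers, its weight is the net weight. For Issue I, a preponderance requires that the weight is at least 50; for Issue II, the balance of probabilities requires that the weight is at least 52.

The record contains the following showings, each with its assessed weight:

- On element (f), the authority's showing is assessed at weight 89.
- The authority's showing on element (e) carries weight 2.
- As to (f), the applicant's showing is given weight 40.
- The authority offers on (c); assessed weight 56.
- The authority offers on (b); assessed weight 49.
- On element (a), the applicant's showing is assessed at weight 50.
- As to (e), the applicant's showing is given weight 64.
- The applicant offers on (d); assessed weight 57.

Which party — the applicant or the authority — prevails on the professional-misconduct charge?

— Issue I —
Stage I.1 — burden on applicant; standard: a preponderance (weight is at least 50).
    (a): 50 ≥ 50 [met]
  The applicant carries Stage I.1; the authority now bears the burden.
Stage I.2 — burden on authority; standard: a preponderance (weight is at least 50).
    (b): 49 < 50 [not met]
    (c): 56 ≥ 50 [met]
  Not every element is met, so the authority fails to carry Stage I.2.
The applicant prevails on this issue.
— Issue II —
At Stage II.1 the applicant must meet the balance of probabilities (weight is at least 52): on (d) the weight is 57, ≥ 52, so (d) meets the standard; on (e) the weight is 64 less the opposing 2 gives net 62, ≥ 52, so (e) meets the standard.
  Stage II.1 carried; the burden shifts to the authority.
At Stage II.2 the authority must meet the balance of probabilities (weight is at least 52): on (f) the weight is 89 less the opposing 40 gives net 49, which does not reach 52, so (f) does not meet the standard.
  The authority does not carry Stage II.2.
The analysis ends at Stage II.2; the applicant prevails on this issue.
Per-issue: Issue I → applicant; Issue II → applicant. The applicant must prevail on every issue; overall, the applicant prevails.

applicant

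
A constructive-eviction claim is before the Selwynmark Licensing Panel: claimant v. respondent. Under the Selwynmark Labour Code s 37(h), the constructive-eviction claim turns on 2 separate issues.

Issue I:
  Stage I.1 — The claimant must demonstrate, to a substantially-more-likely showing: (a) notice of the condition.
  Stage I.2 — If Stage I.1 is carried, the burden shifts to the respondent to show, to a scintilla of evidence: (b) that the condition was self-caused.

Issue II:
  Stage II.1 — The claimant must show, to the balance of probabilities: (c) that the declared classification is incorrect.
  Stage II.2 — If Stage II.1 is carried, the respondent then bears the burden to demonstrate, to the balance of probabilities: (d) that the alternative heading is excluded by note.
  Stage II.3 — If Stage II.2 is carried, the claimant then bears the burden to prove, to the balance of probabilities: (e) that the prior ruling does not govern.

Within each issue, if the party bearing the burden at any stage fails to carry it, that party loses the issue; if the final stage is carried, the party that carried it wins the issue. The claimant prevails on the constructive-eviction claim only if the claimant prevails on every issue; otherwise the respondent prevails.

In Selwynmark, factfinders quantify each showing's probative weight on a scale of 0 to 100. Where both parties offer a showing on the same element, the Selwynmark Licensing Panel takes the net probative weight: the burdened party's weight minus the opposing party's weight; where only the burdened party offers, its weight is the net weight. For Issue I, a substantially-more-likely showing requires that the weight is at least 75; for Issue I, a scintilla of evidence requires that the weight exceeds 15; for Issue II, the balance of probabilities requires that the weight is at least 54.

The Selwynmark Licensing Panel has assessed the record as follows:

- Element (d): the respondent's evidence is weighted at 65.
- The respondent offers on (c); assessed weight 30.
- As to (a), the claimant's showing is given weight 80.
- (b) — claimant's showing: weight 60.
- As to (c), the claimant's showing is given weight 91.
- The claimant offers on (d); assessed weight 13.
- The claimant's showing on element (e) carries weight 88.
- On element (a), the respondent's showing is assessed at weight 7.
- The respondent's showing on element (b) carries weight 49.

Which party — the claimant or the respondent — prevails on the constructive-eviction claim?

— Issue I —
Stage I.1 (claimant, a substantially-more-likely showing, weight is at least 75): (a) net 80−7=73 < 75 — fails.
  The claimant does not carry Stage I.1.
So the respondent prevails on this issue.
— Issue II —
Stage II.1 (claimant, the balance of probabilities, weight is at least 54): (c) net 91−30=61 ≥ 54 — meets.
  All elements met. The burden passes to the respondent.
Stage II.2 (respondent, the balance of probabilities, weight is at least 54): (d) net 65−13=52 < 54 — fails.
  Stage II.2 not carried; the respondent fails its burden.
The claimant prevails on this issue.
Per-issue: Issue I → respondent; Issue II → claimant. The claimant must prevail on every issue; overall, the respondent prevails.

respondent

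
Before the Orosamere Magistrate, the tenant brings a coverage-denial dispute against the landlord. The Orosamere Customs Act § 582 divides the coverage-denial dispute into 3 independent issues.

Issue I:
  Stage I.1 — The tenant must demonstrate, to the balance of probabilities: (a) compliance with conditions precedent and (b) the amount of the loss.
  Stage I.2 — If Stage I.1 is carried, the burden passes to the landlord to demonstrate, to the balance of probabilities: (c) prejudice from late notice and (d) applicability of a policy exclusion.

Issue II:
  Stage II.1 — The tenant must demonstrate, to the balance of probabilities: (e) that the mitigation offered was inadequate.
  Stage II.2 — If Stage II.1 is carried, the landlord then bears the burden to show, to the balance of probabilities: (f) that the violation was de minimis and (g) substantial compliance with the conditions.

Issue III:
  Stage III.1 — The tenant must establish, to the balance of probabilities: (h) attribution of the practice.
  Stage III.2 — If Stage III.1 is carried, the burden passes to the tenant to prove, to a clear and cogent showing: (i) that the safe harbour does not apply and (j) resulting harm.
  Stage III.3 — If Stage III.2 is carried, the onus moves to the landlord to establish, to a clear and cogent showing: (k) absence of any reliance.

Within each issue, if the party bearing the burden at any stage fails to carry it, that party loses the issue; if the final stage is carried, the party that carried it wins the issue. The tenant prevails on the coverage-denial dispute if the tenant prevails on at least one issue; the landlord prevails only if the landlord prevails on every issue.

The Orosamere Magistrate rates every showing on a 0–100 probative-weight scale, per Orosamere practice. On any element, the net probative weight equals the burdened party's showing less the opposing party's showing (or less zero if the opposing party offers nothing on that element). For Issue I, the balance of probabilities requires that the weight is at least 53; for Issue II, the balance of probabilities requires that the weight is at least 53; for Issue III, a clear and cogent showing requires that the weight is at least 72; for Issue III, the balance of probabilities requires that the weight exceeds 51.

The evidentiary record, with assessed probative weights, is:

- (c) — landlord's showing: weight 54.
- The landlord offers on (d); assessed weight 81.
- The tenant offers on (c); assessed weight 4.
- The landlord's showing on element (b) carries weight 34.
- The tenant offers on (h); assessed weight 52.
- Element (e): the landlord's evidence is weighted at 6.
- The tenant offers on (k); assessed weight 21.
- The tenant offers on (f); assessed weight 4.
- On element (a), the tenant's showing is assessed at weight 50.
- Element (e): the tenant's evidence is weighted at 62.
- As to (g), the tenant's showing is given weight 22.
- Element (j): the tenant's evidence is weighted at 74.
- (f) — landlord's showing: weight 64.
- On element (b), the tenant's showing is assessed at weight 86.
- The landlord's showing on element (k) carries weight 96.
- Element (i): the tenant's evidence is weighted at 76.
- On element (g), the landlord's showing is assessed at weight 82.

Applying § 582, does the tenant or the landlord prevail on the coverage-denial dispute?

— Issue I —
Stage I.1 — burden on tenant; standard: the balance of probabilities (weight is at least 53).
    (a): 50 < 53 [not met]
    (b): 86 − 34 = 52 < 53 [not met]
  Stage I.1 not carried; the tenant fails its burden.
The analysis ends at Stage I.1; the landlord prevails on this issue.
— Issue II —
Stage II.1 (tenant, the balance of probabilities, weight is at least 53): (e) net 62−6=56 ≥ 53 — meets.
  Stage II.1 carried; the burden shifts to the landlord.
Stage II.2 (landlord, the balance of probabilities, weight is at least 53): (f) net 64−4=60 ≥ 53 — meets; (g) net 82−22=60 ≥ 53 — meets.
  The landlord carries the last stage.
With every stage satisfied, the landlord prevails on this issue.
— Issue III —
Stage III.1 — burden on tenant; standard: the balance of probabilities (weight exceeds 51).
    (h): 52 > 51 [met]
  Stage III.1 is satisfied; the tenant continues to bear the burden.
Stage III.2 — burden on tenant; standard: a clear and cogent showing (weight is at least 72).
    (i): 76 ≥ 72 [met]
    (j): 74 ≥ 72 [met]
  The tenant carries Stage III.2; the landlord now bears the burden.
Stage III.3 — burden on landlord; standard: a clear and cogent showing (weight is at least 72).
    (k): 96 − 21 = 75 ≥ 72 [met]
  The landlord carries the last stage.
All stages carried — the landlord prevails on this issue.
Per-issue: Issue I → landlord; Issue II → landlord; Issue III → landlord. The tenant must prevail on at least one issue; overall, the landlord prevails.

landlord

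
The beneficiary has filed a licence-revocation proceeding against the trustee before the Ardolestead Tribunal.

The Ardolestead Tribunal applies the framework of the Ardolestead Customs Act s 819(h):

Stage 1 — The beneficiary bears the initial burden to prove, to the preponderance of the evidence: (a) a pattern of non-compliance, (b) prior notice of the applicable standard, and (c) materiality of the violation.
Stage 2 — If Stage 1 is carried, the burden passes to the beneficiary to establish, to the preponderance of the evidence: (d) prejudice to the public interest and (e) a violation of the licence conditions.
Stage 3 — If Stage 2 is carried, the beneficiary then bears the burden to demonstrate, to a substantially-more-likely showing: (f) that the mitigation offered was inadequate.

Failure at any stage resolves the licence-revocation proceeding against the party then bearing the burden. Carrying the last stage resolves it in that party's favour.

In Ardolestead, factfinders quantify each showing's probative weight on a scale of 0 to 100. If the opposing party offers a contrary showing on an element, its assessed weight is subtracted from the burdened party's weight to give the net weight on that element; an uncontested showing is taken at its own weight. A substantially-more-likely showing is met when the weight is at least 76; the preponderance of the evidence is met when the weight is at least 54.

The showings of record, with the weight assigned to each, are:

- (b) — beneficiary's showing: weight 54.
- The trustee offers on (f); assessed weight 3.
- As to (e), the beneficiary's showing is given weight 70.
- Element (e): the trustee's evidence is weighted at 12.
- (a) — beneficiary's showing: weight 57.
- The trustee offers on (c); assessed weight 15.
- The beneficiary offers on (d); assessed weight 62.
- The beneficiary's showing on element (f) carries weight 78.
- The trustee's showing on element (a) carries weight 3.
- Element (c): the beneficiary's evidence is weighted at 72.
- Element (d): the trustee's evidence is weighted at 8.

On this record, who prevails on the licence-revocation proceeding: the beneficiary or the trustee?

Stage 1 — burden on beneficiary; standard: the preponderance of the evidence (weight is at least 54).
    (a): 57 − 3 = 54 ≥ 54 [met]
    (b): 54 ≥ 54 [met]
    (c): 72 − 15 = 57 ≥ 54 [met]
  Stage 1 carried; the burden remains with the beneficiary.
Stage 2 — burden on beneficiary; standard: the preponderance of the evidence (weight is at least 54).
    (d): 62 − 8 = 54 ≥ 54 [met]
    (e): 70 − 12 = 58 ≥ 54 [met]
  Stage 2 is satisfied; the beneficiary continues to bear the burden.
Stage 3 — burden on beneficiary; standard: a substantially-more-likely showing (weight is at least 76).
    (f): 78 − 3 = 75 < 76 [not met]
  Stage 3 not carried; the beneficiary fails its burden.
The analysis ends at Stage 3; the trustee prevails.

trustee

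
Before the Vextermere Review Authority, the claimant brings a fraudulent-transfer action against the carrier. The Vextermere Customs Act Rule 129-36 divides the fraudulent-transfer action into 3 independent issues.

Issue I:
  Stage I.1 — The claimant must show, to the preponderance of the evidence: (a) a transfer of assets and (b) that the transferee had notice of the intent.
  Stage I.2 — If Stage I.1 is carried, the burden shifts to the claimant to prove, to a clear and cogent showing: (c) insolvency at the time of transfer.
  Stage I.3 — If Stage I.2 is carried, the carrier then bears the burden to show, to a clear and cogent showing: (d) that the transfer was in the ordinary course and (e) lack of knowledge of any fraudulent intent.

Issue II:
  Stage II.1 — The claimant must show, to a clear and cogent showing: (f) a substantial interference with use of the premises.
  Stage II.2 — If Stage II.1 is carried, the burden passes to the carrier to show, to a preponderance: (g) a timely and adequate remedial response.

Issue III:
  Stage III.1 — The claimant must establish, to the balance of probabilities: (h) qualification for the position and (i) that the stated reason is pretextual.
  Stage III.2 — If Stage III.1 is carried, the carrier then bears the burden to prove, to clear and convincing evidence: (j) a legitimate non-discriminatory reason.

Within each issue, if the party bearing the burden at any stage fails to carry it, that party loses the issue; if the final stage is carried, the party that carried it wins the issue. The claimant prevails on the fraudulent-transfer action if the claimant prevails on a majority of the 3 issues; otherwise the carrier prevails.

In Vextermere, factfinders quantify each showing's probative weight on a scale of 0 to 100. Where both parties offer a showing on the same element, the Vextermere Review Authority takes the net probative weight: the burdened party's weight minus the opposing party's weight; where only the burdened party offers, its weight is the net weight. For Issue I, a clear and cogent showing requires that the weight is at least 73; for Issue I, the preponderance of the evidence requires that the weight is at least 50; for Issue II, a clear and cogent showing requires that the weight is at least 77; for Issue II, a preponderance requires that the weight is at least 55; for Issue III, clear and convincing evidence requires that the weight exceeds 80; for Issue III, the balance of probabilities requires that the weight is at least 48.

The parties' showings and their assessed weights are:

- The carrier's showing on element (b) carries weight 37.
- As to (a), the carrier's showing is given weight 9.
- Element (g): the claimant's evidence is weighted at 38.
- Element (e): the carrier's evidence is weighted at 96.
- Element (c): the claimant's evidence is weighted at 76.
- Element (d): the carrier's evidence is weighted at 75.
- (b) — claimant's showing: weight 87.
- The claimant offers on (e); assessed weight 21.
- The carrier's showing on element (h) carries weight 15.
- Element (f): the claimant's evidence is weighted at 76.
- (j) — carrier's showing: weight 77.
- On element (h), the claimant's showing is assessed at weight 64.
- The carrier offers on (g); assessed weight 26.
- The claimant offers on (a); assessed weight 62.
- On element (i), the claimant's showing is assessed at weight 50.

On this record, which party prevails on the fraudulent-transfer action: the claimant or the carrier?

carrier

— Issue I —
At Stage I.1 the claimant must meet the preponderance of the evidence (weight is at least 50): on (a) the weight is 62 less the opposing 9 gives net 53, ≥ 50, so (a) meets the standard; on (b) the weight is 87 less the opposing 37 gives net 50, ≥ 50, so (b) meets the standard.
  All elements met. The claimant retains the burden for Stage I.2.
At Stage I.2 the claimant must meet a clear and cogent showing (weight is at least 73): on (c) the weight is 76, ≥ 73, so (c) meets the standard.
  The claimant carries Stage I.2; the carrier now bears the burden.
At Stage I.3 the carrier must meet a clear and cogent showing (weight is at least 73): on (d) the weight is 75, which does reach 73, so (d) meets the standard; on (e) the weight is 96 less the opposing 21 gives net 75, ≥ 73, so (e) meets the standard.
  All elements met at the final stage.
With every stage satisfied, the carrier prevails on this issue.
— Issue II —
Stage II.1 — burden on claimant; standard: a clear and cogent showing (weight is at least 77).
    (f): 76 < 77 [not met]
  Not every element is met, so the claimant fails to carry Stage II.1.
So the carrier prevails on this issue.
— Issue III —
Stage III.1 (claimant, the balance of probabilities, weight is at least 48): (h) net 64−15=49 ≥ 48 — meets; (i) 50 ≥ 48 — meets.
  All elements met. The burden passes to the carrier.
Stage III.2 (carrier, clear and convincing evidence, weight exceeds 80): (j) 77 ≤ 80 — fails.
  Not every element is met, so the carrier fails to carry Stage III.2.
The claimant prevails on this issue.
Per-issue: Issue I → carrier; Issue II → carrier; Issue III → claimant. The claimant must prevail on a majority of issues; overall, the carrier prevails.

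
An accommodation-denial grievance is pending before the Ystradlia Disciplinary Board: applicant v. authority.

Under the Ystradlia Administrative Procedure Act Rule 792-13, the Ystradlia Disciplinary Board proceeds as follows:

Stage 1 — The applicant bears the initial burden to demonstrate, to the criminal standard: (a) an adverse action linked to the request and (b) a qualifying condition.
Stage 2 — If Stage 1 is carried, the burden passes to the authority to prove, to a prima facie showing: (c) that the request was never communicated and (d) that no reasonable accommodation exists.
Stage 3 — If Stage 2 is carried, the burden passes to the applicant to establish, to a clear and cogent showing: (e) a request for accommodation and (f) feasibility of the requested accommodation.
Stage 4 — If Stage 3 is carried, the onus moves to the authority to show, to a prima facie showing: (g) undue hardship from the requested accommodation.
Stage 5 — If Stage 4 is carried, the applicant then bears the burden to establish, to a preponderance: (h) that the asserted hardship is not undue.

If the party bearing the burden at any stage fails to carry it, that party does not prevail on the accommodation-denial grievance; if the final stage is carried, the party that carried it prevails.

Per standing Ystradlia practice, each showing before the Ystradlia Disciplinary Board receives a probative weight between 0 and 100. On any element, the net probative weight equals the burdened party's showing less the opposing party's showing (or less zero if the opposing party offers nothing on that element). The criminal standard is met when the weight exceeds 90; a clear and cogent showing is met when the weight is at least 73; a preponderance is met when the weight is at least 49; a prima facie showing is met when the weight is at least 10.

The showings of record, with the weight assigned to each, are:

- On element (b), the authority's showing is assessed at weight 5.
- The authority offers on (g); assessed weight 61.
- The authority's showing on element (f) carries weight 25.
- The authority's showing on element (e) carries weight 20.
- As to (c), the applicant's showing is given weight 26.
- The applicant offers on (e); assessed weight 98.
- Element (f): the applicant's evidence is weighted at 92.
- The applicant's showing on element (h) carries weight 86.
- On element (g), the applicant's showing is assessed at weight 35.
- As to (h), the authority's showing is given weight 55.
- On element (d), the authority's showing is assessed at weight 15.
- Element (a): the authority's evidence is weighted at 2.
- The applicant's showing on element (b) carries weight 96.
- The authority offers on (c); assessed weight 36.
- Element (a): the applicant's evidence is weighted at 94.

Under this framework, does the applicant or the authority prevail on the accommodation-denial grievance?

authority

Stage 1 (applicant, the criminal standard, weight exceeds 90): (a) net 94−2=92 > 90 — meets; (b) net 96−5=91 > 90 — meets.
  Stage 1 carried; the burden shifts to the authority.
Stage 2 (authority, a prima facie showing, weight is at least 10): (c) net 36−26=10 ≥ 10 — meets; (d) 15 ≥ 10 — meets.
  The authority carries Stage 2; the applicant now bears the burden.
Stage 3 (applicant, a clear and cogent showing, weight is at least 73): (e) net 98−20=78 ≥ 73 — meets; (f) net 92−25=67 < 73 — fails.
  The applicant does not carry Stage 3.
The authority prevails.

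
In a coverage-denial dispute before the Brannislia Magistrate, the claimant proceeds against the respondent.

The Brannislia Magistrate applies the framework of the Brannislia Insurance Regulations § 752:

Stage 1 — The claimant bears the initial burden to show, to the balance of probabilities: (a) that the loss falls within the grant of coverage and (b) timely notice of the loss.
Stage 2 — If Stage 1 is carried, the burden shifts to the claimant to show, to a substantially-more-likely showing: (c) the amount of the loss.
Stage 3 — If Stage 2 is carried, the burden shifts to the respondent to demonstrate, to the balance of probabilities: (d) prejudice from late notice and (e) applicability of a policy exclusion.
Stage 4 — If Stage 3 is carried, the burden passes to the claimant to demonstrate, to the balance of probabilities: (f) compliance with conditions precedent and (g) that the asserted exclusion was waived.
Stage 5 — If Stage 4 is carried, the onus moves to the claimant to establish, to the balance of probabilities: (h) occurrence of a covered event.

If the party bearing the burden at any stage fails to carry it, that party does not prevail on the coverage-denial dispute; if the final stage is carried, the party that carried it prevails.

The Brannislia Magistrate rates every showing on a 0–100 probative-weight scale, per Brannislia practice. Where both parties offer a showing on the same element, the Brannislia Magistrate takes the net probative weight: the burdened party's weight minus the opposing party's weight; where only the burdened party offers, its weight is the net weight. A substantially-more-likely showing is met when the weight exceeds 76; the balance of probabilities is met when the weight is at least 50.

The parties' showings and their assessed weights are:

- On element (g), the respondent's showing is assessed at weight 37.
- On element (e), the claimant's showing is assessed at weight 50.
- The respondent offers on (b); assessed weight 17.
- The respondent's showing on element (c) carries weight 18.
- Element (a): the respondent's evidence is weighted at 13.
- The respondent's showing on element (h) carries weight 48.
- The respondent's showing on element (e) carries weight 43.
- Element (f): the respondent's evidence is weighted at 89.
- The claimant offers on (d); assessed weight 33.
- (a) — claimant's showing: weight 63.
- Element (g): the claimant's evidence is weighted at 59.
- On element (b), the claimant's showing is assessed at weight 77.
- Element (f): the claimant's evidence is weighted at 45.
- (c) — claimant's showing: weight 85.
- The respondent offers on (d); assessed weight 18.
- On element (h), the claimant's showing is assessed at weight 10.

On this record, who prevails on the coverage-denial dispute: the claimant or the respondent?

respondent

At Stage 1 the claimant must meet the balance of probabilities (weight is at least 50): on (a) the weight is 63 less the opposing 13 gives net 50, which does reach 50, so (a) meets the standard; on (b) the weight is 77 less the opposing 17 gives net 60, ≥ 50, so (b) meets the standard.
  Stage 1 is satisfied; the claimant continues to bear the burden.
At Stage 2 the claimant must meet a substantially-more-likely showing (weight exceeds 76): on (c) the weight is 85 less the opposing 18 gives net 67, which does not exceed 76, so (c) does not meet the standard.
  Stage 2 not carried; the claimant fails its burden.
So the respondent prevails.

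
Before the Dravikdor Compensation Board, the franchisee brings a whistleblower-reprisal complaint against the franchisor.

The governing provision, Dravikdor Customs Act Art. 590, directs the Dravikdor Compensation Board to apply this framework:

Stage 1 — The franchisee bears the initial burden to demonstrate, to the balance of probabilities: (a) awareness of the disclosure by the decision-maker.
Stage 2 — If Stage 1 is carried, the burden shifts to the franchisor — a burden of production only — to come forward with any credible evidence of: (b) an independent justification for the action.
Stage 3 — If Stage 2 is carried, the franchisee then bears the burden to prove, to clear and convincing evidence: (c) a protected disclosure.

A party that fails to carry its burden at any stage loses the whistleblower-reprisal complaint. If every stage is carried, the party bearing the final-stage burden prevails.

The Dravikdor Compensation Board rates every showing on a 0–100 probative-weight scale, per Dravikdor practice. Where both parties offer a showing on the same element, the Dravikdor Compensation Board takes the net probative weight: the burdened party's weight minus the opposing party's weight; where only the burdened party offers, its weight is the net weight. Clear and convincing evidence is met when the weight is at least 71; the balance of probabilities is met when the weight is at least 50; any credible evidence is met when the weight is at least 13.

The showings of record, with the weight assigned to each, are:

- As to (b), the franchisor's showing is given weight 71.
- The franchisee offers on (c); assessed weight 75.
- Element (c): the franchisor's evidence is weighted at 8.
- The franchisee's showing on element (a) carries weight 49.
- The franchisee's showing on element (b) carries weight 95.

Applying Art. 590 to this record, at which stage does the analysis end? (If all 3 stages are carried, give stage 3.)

At Stage 1 the franchisee must meet the balance of probabilities (weight is at least 50): on (a) the weight is 49, < 50, so (a) does not meet the standard.
  The franchisee does not carry Stage 1.
The analysis ends at Stage 1; the franchisor prevails.

stage 1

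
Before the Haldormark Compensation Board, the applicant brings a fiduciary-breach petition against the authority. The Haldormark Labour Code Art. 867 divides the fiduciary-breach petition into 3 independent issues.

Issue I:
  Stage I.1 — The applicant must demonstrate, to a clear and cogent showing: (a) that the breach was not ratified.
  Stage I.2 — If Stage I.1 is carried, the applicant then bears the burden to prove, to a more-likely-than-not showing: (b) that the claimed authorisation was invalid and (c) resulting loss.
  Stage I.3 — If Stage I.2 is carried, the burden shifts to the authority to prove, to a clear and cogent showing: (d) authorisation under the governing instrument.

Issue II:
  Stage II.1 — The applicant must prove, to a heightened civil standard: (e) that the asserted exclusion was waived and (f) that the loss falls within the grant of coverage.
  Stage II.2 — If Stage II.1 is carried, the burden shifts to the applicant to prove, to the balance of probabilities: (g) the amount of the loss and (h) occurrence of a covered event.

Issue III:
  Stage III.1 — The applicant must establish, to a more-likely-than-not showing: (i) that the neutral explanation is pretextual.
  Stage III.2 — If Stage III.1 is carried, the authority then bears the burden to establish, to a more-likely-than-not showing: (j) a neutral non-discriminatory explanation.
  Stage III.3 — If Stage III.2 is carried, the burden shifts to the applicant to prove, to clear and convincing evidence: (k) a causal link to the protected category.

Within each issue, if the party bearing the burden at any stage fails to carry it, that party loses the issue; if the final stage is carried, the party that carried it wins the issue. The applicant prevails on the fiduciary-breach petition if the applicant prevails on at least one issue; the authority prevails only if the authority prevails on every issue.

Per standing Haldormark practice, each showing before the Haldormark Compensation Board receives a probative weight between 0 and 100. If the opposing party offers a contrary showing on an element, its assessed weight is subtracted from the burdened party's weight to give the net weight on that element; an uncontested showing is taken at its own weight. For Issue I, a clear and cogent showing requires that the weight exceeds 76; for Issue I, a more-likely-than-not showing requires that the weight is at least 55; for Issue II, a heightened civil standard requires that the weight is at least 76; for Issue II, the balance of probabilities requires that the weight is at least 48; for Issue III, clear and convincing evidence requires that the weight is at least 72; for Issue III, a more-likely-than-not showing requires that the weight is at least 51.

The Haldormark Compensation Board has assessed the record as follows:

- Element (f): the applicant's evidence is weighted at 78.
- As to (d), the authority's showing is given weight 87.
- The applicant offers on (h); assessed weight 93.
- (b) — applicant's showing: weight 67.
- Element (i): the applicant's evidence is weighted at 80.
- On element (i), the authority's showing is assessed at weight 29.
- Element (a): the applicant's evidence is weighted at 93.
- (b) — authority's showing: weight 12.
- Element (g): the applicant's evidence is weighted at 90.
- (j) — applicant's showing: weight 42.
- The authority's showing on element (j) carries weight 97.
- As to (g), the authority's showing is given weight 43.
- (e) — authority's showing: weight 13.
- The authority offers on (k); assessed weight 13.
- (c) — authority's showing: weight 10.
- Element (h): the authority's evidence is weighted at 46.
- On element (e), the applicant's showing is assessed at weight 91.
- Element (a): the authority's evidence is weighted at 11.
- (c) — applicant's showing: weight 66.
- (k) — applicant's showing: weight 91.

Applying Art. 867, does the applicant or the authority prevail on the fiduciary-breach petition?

applicant

— Issue I —
Stage I.1 — burden on applicant; standard: a clear and cogent showing (weight exceeds 76).
    (a): 93 − 11 = 82 > 76 [met]
  Stage I.1 carried; the burden remains with the applicant.
Stage I.2 — burden on applicant; standard: a more-likely-than-not showing (weight is at least 55).
    (b): 67 − 12 = 55 ≥ 55 [met]
    (c): 66 − 10 = 56 ≥ 55 [met]
  All elements met. The burden passes to the authority.
Stage I.3 — burden on authority; standard: a clear and cogent showing (weight exceeds 76).
    (d): 87 > 76 [met]
  The authority carries the last stage.
With every stage satisfied, the authority prevails on this issue.
— Issue II —
Stage II.1 — burden on applicant; standard: a heightened civil standard (weight is at least 76).
    (e): 91 − 13 = 78 ≥ 76 [met]
    (f): 78 ≥ 76 [met]
  Stage II.1 carried; the burden remains with the applicant.
Stage II.2 — burden on applicant; standard: the balance of probabilities (weight is at least 48).
    (g): 90 − 43 = 47 < 48 [not met]
    (h): 93 − 46 = 47 < 48 [not met]
  Not every element is met, so the applicant fails to carry Stage II.2.
So the authority prevails on this issue.
— Issue III —
Stage III.1 (applicant, a more-likely-than-not showing, weight is at least 51): (i) net 80−29=51 ≥ 51 — meets.
  Stage III.1 carried; the burden shifts to the authority.
Stage III.2 (authority, a more-likely-than-not showing, weight is at least 51): (j) net 97−42=55 ≥ 51 — meets.
  Stage III.2 carried; the burden shifts to the applicant.
Stage III.3 (applicant, clear and convincing evidence, weight is at least 72): (k) net 91−13=78 ≥ 72 — meets.
  The applicant carries the last stage.
With every stage satisfied, the applicant prevails on this issue.
Per-issue: Issue I → authority; Issue II → authority; Issue III → applicant. The applicant must prevail on at least one issue; overall, the applicant prevails.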